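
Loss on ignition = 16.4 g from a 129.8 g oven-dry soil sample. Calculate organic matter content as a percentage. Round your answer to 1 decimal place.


Step 1: OM% = 100 * LOI / sample mass
Step 2: OM = 100 * 16.4 / 129.8
Step 3: OM = 12.6%

12.6


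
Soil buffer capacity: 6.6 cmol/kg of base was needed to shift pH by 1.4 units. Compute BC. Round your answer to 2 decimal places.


Step 1: BC = change in base / change in pH
Step 2: BC = 6.6 / 1.4
Step 3: BC = 4.71 cmol/(kg*pH unit)

4.71


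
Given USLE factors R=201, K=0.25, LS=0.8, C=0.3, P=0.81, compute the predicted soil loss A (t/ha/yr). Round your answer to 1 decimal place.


Step 1: A = R * K * LS * C * P
Step 2: R * K = 201 * 0.25 = 50.25
Step 3: (R*K) * LS = 50.25 * 0.8 = 40.2
Step 4: * C * P = 40.2 * 0.3 * 0.81 = 9.8
Step 5: A = 9.8 t/(ha*yr)

9.8


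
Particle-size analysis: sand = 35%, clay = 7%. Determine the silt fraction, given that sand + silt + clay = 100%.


Step 1: sand + silt + clay = 100%
Step 2: silt = 100 - sand - clay
Step 3: silt = 100 - 35 - 7
Step 4: silt = 58%

58


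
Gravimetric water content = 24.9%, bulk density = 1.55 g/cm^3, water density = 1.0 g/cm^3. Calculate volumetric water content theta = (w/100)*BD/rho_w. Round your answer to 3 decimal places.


Step 1: theta = (w / 100) * BD / rho_w
Step 2: theta = (24.9 / 100) * 1.55 / 1.0
Step 3: theta = 0.249 * 1.55
Step 4: theta = 0.386

0.386


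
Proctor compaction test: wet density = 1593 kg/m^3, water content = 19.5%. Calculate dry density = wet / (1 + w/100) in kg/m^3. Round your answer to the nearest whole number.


Step 1: Dry density = wet density / (1 + w/100)
Step 2: Dry density = 1593 / (1 + 19.5/100)
Step 3: Dry density = 1593 / 1.195
Step 4: Dry density = 1333 kg/m^3

1333


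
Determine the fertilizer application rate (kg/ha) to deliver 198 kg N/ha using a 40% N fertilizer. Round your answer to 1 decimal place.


Step 1: Fertilizer rate = target N / (N content / 100)
Step 2: Rate = 198 / (40 / 100)
Step 3: Rate = 198 / 0.4
Step 4: Rate = 495.0 kg/ha

495.0


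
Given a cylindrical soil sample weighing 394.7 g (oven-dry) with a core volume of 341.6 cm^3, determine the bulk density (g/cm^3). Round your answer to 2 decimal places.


Step 1: Identify the formula: BD = dry mass / volume
Step 2: Substitute values: BD = 394.7 / 341.6
Step 3: BD = 1.16 g/cm^3

1.16


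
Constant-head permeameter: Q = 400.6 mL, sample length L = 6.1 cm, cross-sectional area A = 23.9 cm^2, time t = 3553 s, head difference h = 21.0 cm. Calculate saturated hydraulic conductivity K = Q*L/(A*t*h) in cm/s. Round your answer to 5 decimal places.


Step 1: K = Q * L / (A * t * h)
Step 2: Numerator = 400.6 * 6.1 = 2443.66
Step 3: Denominator = 23.9 * 3553 * 21.0 = 1783250.7
Step 4: K = 2443.66 / 1783250.7 = 0.00137 cm/s

0.00137


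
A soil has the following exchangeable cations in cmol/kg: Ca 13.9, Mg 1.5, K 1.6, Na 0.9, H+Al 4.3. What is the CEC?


Step 1: CEC = Ca + Mg + K + Na + (H+Al)
Step 2: CEC = 13.9 + 1.5 + 1.6 + 0.9 + 4.3
Step 3: CEC = 22.2 cmol/kg

22.2


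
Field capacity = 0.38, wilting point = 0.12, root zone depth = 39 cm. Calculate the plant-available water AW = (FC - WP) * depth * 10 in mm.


Step 1: Available water = (FC - WP) * depth * 10
Step 2: AW = (0.38 - 0.12) * 39 * 10
Step 3: AW = 0.26 * 39 * 10
Step 4: AW = 101.4 mm

101.4


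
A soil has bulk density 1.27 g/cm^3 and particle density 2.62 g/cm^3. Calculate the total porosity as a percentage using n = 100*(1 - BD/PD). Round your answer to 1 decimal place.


Step 1: Formula: n = 100 * (1 - BD / PD)
Step 2: n = 100 * (1 - 1.27 / 2.62)
Step 3: n = 100 * (1 - 0.48473)
Step 4: n = 51.5%

51.5


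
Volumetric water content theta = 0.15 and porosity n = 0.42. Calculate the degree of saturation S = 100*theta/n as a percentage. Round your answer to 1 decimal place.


Step 1: S = 100 * theta_v / n
Step 2: S = 100 * 0.15 / 0.42
Step 3: S = 35.7%

35.7


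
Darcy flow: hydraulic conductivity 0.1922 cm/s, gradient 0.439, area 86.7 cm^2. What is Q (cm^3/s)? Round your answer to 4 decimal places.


Step 1: Apply Darcy's law: Q = K * i * A
Step 2: Q = 0.1922 * 0.439 * 86.7
Step 3: Q = 7.3154 cm^3/s

7.3154


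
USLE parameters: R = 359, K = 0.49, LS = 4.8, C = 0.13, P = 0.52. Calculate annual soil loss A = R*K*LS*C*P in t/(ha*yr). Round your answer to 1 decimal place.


Step 1: A = R * K * LS * C * P
Step 2: R * K = 359 * 0.49 = 175.91
Step 3: (R*K) * LS = 175.91 * 4.8 = 844.368
Step 4: * C * P = 844.368 * 0.13 * 0.52 = 57.1
Step 5: A = 57.1 t/(ha*yr)

57.1


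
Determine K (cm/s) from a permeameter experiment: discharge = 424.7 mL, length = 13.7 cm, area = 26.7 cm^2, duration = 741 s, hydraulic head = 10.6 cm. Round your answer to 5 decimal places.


Step 1: K = Q * L / (A * t * h)
Step 2: Numerator = 424.7 * 13.7 = 5818.39
Step 3: Denominator = 26.7 * 741 * 10.6 = 209717.82
Step 4: K = 5818.39 / 209717.82 = 0.02774 cm/s

0.02774


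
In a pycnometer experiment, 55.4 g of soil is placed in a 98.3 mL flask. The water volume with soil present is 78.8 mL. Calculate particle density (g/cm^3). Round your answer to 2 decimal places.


Step 1: Volume of solids = flask volume - water volume with soil
Step 2: V_solids = 98.3 - 78.8 = 19.5 mL
Step 3: Particle density = mass / V_solids = 55.4 / 19.5 = 2.84 g/cm^3

2.84


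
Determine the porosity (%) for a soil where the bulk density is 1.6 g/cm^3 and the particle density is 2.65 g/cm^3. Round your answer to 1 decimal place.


Step 1: Formula: n = 100 * (1 - BD / PD)
Step 2: n = 100 * (1 - 1.6 / 2.65)
Step 3: n = 100 * (1 - 0.60377)
Step 4: n = 39.6%

39.6


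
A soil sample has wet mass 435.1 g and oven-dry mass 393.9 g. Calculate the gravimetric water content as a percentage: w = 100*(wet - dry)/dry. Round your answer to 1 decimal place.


Step 1: Water mass = wet - dry = 435.1 - 393.9 = 41.2 g
Step 2: w = 100 * water mass / dry mass
Step 3: w = 100 * 41.2 / 393.9 = 10.5%

10.5


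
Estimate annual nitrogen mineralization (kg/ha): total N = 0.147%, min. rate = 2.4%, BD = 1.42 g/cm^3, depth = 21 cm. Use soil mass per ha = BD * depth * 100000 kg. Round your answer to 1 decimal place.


Step 1: Soil mass per ha = BD * depth * 100000 = 1.42 * 21 * 100000 = 2982000 kg
Step 2: Total N pool = soil mass * N%/100 = 2982000 * 0.147/100 = 4383.54 kg/ha
Step 3: N mineralized = N pool * rate%/100 = 4383.54 * 2.4/100 = 105.2 kg/ha/yr

105.2


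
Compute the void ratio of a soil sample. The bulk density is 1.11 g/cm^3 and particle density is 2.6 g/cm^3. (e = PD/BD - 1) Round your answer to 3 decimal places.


Step 1: e = PD / BD - 1
Step 2: e = 2.6 / 1.11 - 1
Step 3: e = 2.34234 - 1
Step 4: e = 1.342

1.342


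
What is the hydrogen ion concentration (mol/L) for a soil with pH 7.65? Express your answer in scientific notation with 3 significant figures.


Step 1: [H+] = 10^(-pH)
Step 2: [H+] = 10^(-7.65)
Step 3: [H+] = 2.24e-08 mol/L

2.24e-08


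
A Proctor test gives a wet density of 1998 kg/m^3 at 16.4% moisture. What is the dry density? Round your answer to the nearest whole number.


Step 1: Dry density = wet density / (1 + w/100)
Step 2: Dry density = 1998 / (1 + 16.4/100)
Step 3: Dry density = 1998 / 1.164
Step 4: Dry density = 1716 kg/m^3

1716


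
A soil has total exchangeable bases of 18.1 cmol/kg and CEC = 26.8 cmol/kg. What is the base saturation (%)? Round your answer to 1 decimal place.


Step 1: BS = 100 * (sum of bases) / CEC
Step 2: BS = 100 * 18.1 / 26.8
Step 3: BS = 67.5%

67.5


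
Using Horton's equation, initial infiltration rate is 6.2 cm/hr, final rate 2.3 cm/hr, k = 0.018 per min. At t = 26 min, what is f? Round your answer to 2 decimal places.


Step 1: f = fc + (f0 - fc) * exp(-k * t)
Step 2: exp(-0.018 * 26) = 0.626254
Step 3: f = 2.3 + (6.2 - 2.3) * 0.626254
Step 4: f = 2.3 + 3.9 * 0.626254
Step 5: f = 4.74 cm/hr

4.74


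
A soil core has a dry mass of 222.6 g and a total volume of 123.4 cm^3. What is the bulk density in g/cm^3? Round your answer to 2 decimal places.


Step 1: Identify the formula: BD = dry mass / volume
Step 2: Substitute values: BD = 222.6 / 123.4
Step 3: BD = 1.8 g/cm^3

1.8


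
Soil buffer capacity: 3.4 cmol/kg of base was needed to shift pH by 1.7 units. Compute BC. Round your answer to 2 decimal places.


Step 1: BC = change in base / change in pH
Step 2: BC = 3.4 / 1.7
Step 3: BC = 2.0 cmol/(kg*pH unit)

2.0


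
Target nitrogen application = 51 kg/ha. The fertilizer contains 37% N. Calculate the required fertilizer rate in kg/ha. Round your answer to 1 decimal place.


Step 1: Fertilizer rate = target N / (N content / 100)
Step 2: Rate = 51 / (37 / 100)
Step 3: Rate = 51 / 0.37
Step 4: Rate = 137.8 kg/ha

137.8


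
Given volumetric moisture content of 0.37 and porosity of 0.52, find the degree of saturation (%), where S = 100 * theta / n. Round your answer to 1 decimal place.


Step 1: S = 100 * theta_v / n
Step 2: S = 100 * 0.37 / 0.52
Step 3: S = 71.2%

71.2


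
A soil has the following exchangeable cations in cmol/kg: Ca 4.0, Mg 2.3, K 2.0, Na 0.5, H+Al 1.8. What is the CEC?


Step 1: CEC = Ca + Mg + K + Na + (H+Al)
Step 2: CEC = 4.0 + 2.3 + 2.0 + 0.5 + 1.8
Step 3: CEC = 10.6 cmol/kg

10.6


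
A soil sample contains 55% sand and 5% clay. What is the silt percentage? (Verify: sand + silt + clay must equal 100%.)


Step 1: sand + silt + clay = 100%
Step 2: silt = 100 - sand - clay
Step 3: silt = 100 - 55 - 5
Step 4: silt = 40%

40


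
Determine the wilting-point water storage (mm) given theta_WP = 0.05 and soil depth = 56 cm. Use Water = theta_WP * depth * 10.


Step 1: Water (mm) = theta_WP * depth * 10
Step 2: Water = 0.05 * 56 * 10
Step 3: Water = 28.0 mm

28.0


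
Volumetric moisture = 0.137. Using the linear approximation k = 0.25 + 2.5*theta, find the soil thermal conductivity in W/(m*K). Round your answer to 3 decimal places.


Step 1: k = 0.25 + 2.5 * theta
Step 2: k = 0.25 + 2.5 * 0.137
Step 3: k = 0.25 + 0.343
Step 4: k = 0.593 W/(m*K)

0.593


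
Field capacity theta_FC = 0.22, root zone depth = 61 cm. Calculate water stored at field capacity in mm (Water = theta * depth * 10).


Step 1: Water (mm) = theta_FC * depth (cm) * 10
Step 2: Water = 0.22 * 61 * 10
Step 3: Water = 134.2 mm

134.2


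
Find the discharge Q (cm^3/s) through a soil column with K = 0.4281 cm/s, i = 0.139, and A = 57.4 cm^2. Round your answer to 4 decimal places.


Step 1: Apply Darcy's law: Q = K * i * A
Step 2: Q = 0.4281 * 0.139 * 57.4
Step 3: Q = 3.4156 cm^3/s

3.4156


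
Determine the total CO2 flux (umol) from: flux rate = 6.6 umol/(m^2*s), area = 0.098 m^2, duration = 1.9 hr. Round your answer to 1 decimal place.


Step 1: Convert time to seconds: 1.9 hr * 3600 = 6840.0 s
Step 2: Total = flux * area * time_s
Step 3: Total = 6.6 * 0.098 * 6840.0
Step 4: Total = 4424.1 umol

4424.1


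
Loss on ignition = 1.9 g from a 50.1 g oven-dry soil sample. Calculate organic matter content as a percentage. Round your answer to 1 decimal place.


Step 1: OM% = 100 * LOI / sample mass
Step 2: OM = 100 * 1.9 / 50.1
Step 3: OM = 3.8%

3.8


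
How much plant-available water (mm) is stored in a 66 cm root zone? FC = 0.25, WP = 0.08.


Step 1: Available water = (FC - WP) * depth * 10
Step 2: AW = (0.25 - 0.08) * 66 * 10
Step 3: AW = 0.17 * 66 * 10
Step 4: AW = 112.2 mm

112.2


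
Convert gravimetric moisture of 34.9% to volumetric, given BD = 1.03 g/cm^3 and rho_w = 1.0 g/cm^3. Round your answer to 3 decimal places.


Step 1: theta = (w / 100) * BD / rho_w
Step 2: theta = (34.9 / 100) * 1.03 / 1.0
Step 3: theta = 0.349 * 1.03
Step 4: theta = 0.359

0.359


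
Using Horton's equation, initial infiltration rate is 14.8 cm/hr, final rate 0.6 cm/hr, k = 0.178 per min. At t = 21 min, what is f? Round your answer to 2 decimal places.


Step 1: f = fc + (f0 - fc) * exp(-k * t)
Step 2: exp(-0.178 * 21) = 0.023802
Step 3: f = 0.6 + (14.8 - 0.6) * 0.023802
Step 4: f = 0.6 + 14.2 * 0.023802
Step 5: f = 0.94 cm/hr

0.94


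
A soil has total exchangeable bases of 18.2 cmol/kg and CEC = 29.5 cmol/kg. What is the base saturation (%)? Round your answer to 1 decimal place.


Step 1: BS = 100 * (sum of bases) / CEC
Step 2: BS = 100 * 18.2 / 29.5
Step 3: BS = 61.7%

61.7


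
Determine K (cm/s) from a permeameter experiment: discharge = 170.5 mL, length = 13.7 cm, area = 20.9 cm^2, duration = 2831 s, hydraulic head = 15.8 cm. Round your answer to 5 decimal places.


Step 1: K = Q * L / (A * t * h)
Step 2: Numerator = 170.5 * 13.7 = 2335.85
Step 3: Denominator = 20.9 * 2831 * 15.8 = 934852.82
Step 4: K = 2335.85 / 934852.82 = 0.0025 cm/s

0.0025


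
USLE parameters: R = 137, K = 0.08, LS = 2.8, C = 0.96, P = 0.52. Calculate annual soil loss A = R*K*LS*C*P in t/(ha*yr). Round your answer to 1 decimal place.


Step 1: A = R * K * LS * C * P
Step 2: R * K = 137 * 0.08 = 10.96
Step 3: (R*K) * LS = 10.96 * 2.8 = 30.688
Step 4: * C * P = 30.688 * 0.96 * 0.52 = 15.3
Step 5: A = 15.3 t/(ha*yr)

15.3


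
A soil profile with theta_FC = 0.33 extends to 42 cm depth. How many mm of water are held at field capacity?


Step 1: Water (mm) = theta_FC * depth (cm) * 10
Step 2: Water = 0.33 * 42 * 10
Step 3: Water = 138.6 mm

138.6


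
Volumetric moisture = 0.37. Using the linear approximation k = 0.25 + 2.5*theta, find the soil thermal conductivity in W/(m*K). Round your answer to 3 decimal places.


Step 1: k = 0.25 + 2.5 * theta
Step 2: k = 0.25 + 2.5 * 0.37
Step 3: k = 0.25 + 0.925
Step 4: k = 1.175 W/(m*K)

1.175


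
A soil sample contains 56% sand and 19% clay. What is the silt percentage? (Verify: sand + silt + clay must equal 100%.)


Step 1: sand + silt + clay = 100%
Step 2: silt = 100 - sand - clay
Step 3: silt = 100 - 56 - 19
Step 4: silt = 25%

25


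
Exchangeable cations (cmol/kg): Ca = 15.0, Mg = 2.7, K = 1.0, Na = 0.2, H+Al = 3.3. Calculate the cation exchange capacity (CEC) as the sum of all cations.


Step 1: CEC = Ca + Mg + K + Na + (H+Al)
Step 2: CEC = 15.0 + 2.7 + 1.0 + 0.2 + 3.3
Step 3: CEC = 22.2 cmol/kg

22.2


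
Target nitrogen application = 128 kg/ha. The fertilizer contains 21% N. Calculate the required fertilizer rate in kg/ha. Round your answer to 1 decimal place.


Step 1: Fertilizer rate = target N / (N content / 100)
Step 2: Rate = 128 / (21 / 100)
Step 3: Rate = 128 / 0.21
Step 4: Rate = 609.5 kg/ha

609.5


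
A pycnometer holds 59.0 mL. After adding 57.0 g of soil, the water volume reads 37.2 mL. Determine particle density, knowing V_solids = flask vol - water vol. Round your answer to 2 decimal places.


Step 1: Volume of solids = flask volume - water volume with soil
Step 2: V_solids = 59.0 - 37.2 = 21.8 mL
Step 3: Particle density = mass / V_solids = 57.0 / 21.8 = 2.61 g/cm^3

2.61


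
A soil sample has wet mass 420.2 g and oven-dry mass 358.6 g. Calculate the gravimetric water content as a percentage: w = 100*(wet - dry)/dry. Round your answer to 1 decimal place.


Step 1: Water mass = wet - dry = 420.2 - 358.6 = 61.6 g
Step 2: w = 100 * water mass / dry mass
Step 3: w = 100 * 61.6 / 358.6 = 17.2%

17.2


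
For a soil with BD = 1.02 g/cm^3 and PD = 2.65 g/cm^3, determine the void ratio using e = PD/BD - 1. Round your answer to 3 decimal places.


Step 1: e = PD / BD - 1
Step 2: e = 2.65 / 1.02 - 1
Step 3: e = 2.59804 - 1
Step 4: e = 1.598

1.598


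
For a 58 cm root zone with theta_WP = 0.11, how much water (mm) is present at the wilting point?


Step 1: Water (mm) = theta_WP * depth * 10
Step 2: Water = 0.11 * 58 * 10
Step 3: Water = 63.8 mm

63.8


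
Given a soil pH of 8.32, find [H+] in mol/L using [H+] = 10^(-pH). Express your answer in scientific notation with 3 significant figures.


Step 1: [H+] = 10^(-pH)
Step 2: [H+] = 10^(-8.32)
Step 3: [H+] = 4.79e-09 mol/L

4.79e-09


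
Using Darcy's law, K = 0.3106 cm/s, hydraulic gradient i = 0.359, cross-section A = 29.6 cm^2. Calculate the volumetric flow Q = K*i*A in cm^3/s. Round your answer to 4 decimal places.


Step 1: Apply Darcy's law: Q = K * i * A
Step 2: Q = 0.3106 * 0.359 * 29.6
Step 3: Q = 3.3006 cm^3/s

3.3006


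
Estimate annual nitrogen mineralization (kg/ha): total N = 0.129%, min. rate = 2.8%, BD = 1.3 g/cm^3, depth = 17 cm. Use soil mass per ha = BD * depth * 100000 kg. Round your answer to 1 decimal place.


Step 1: Soil mass per ha = BD * depth * 100000 = 1.3 * 17 * 100000 = 2210000 kg
Step 2: Total N pool = soil mass * N%/100 = 2210000 * 0.129/100 = 2850.9 kg/ha
Step 3: N mineralized = N pool * rate%/100 = 2850.9 * 2.8/100 = 79.8 kg/ha/yr

79.8


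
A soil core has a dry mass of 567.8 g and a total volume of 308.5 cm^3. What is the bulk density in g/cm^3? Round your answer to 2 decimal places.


Step 1: Identify the formula: BD = dry mass / volume
Step 2: Substitute values: BD = 567.8 / 308.5
Step 3: BD = 1.84 g/cm^3

1.84


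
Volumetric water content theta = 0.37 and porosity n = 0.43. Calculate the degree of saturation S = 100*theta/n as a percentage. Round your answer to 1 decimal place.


Step 1: S = 100 * theta_v / n
Step 2: S = 100 * 0.37 / 0.43
Step 3: S = 86.0%

86.0


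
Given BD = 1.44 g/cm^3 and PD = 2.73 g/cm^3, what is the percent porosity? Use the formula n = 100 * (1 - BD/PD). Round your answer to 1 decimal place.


Step 1: Formula: n = 100 * (1 - BD / PD)
Step 2: n = 100 * (1 - 1.44 / 2.73)
Step 3: n = 100 * (1 - 0.52747)
Step 4: n = 47.3%

47.3


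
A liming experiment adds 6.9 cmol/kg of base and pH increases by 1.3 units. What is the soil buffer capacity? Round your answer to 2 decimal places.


Step 1: BC = change in base / change in pH
Step 2: BC = 6.9 / 1.3
Step 3: BC = 5.31 cmol/(kg*pH unit)

5.31


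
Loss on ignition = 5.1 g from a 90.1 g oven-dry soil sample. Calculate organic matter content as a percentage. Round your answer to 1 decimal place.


Step 1: OM% = 100 * LOI / sample mass
Step 2: OM = 100 * 5.1 / 90.1
Step 3: OM = 5.7%

5.7


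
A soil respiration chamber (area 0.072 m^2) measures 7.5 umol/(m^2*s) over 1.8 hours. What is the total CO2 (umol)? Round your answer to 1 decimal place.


Step 1: Convert time to seconds: 1.8 hr * 3600 = 6480.0 s
Step 2: Total = flux * area * time_s
Step 3: Total = 7.5 * 0.072 * 6480.0
Step 4: Total = 3499.2 umol

3499.2


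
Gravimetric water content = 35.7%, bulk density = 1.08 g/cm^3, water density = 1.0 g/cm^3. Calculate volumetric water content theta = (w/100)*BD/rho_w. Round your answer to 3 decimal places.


Step 1: theta = (w / 100) * BD / rho_w
Step 2: theta = (35.7 / 100) * 1.08 / 1.0
Step 3: theta = 0.357 * 1.08
Step 4: theta = 0.386

0.386


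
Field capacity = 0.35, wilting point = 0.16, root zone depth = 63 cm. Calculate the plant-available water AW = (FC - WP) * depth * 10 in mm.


Step 1: Available water = (FC - WP) * depth * 10
Step 2: AW = (0.35 - 0.16) * 63 * 10
Step 3: AW = 0.19 * 63 * 10
Step 4: AW = 119.7 mm

119.7


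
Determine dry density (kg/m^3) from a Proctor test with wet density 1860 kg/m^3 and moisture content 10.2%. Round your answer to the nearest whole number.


Step 1: Dry density = wet density / (1 + w/100)
Step 2: Dry density = 1860 / (1 + 10.2/100)
Step 3: Dry density = 1860 / 1.102
Step 4: Dry density = 1688 kg/m^3

1688


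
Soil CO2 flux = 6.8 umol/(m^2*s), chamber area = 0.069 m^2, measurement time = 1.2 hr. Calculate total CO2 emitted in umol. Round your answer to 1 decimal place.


Step 1: Convert time to seconds: 1.2 hr * 3600 = 4320.0 s
Step 2: Total = flux * area * time_s
Step 3: Total = 6.8 * 0.069 * 4320.0
Step 4: Total = 2026.9 umol

2026.9


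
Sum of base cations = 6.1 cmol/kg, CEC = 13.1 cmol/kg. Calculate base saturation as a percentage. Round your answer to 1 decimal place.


Step 1: BS = 100 * (sum of bases) / CEC
Step 2: BS = 100 * 6.1 / 13.1
Step 3: BS = 46.6%

46.6


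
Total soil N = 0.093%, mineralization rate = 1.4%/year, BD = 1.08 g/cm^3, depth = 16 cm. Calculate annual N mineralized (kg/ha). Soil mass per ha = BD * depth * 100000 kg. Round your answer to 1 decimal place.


Step 1: Soil mass per ha = BD * depth * 100000 = 1.08 * 16 * 100000 = 1728000 kg
Step 2: Total N pool = soil mass * N%/100 = 1728000 * 0.093/100 = 1607.04 kg/ha
Step 3: N mineralized = N pool * rate%/100 = 1607.04 * 1.4/100 = 22.5 kg/ha/yr

22.5


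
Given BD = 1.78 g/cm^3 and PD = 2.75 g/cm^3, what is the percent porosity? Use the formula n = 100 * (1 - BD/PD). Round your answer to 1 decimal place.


Step 1: Formula: n = 100 * (1 - BD / PD)
Step 2: n = 100 * (1 - 1.78 / 2.75)
Step 3: n = 100 * (1 - 0.64727)
Step 4: n = 35.3%

35.3


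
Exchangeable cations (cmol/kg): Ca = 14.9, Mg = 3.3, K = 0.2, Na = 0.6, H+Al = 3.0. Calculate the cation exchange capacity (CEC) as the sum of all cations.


Step 1: CEC = Ca + Mg + K + Na + (H+Al)
Step 2: CEC = 14.9 + 3.3 + 0.2 + 0.6 + 3.0
Step 3: CEC = 22.0 cmol/kg

22.0


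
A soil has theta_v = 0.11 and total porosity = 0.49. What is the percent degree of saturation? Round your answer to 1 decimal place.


Step 1: S = 100 * theta_v / n
Step 2: S = 100 * 0.11 / 0.49
Step 3: S = 22.4%

22.4


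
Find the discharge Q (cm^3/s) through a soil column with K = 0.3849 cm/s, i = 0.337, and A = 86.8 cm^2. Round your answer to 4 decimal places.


Step 1: Apply Darcy's law: Q = K * i * A
Step 2: Q = 0.3849 * 0.337 * 86.8
Step 3: Q = 11.2589 cm^3/s

11.2589


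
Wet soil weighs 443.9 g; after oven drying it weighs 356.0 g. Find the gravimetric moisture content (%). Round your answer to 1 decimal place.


Step 1: Water mass = wet - dry = 443.9 - 356.0 = 87.9 g
Step 2: w = 100 * water mass / dry mass
Step 3: w = 100 * 87.9 / 356.0 = 24.7%

24.7


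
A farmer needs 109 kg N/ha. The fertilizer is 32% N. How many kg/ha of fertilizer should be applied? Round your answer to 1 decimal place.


Step 1: Fertilizer rate = target N / (N content / 100)
Step 2: Rate = 109 / (32 / 100)
Step 3: Rate = 109 / 0.32
Step 4: Rate = 340.6 kg/ha

340.6


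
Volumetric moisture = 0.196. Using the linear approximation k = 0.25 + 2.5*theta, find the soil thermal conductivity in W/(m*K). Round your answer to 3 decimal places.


Step 1: k = 0.25 + 2.5 * theta
Step 2: k = 0.25 + 2.5 * 0.196
Step 3: k = 0.25 + 0.49
Step 4: k = 0.74 W/(m*K)

0.74


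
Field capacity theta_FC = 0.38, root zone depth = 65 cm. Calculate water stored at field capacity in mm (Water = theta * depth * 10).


Step 1: Water (mm) = theta_FC * depth (cm) * 10
Step 2: Water = 0.38 * 65 * 10
Step 3: Water = 247.0 mm

247.0


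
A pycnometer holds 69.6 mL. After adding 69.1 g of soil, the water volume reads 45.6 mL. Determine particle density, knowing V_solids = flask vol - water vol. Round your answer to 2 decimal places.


Step 1: Volume of solids = flask volume - water volume with soil
Step 2: V_solids = 69.6 - 45.6 = 24.0 mL
Step 3: Particle density = mass / V_solids = 69.1 / 24.0 = 2.88 g/cm^3

2.88


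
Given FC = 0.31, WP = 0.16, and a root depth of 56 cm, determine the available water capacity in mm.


Step 1: Available water = (FC - WP) * depth * 10
Step 2: AW = (0.31 - 0.16) * 56 * 10
Step 3: AW = 0.15 * 56 * 10
Step 4: AW = 84.0 mm

84.0


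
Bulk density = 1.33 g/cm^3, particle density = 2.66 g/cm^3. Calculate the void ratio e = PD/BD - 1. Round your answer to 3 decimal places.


Step 1: e = PD / BD - 1
Step 2: e = 2.66 / 1.33 - 1
Step 3: e = 2.0 - 1
Step 4: e = 1.0

1.0


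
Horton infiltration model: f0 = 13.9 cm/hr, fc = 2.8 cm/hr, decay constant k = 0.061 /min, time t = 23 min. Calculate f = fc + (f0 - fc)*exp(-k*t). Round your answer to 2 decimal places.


Step 1: f = fc + (f0 - fc) * exp(-k * t)
Step 2: exp(-0.061 * 23) = 0.245858
Step 3: f = 2.8 + (13.9 - 2.8) * 0.245858
Step 4: f = 2.8 + 11.1 * 0.245858
Step 5: f = 5.53 cm/hr

5.53


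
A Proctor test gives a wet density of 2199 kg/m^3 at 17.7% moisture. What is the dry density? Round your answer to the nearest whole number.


Step 1: Dry density = wet density / (1 + w/100)
Step 2: Dry density = 2199 / (1 + 17.7/100)
Step 3: Dry density = 2199 / 1.177
Step 4: Dry density = 1868 kg/m^3

1868


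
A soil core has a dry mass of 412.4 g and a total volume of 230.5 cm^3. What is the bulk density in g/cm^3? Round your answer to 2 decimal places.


Step 1: Identify the formula: BD = dry mass / volume
Step 2: Substitute values: BD = 412.4 / 230.5
Step 3: BD = 1.79 g/cm^3

1.79


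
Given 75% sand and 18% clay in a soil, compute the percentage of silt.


Step 1: sand + silt + clay = 100%
Step 2: silt = 100 - sand - clay
Step 3: silt = 100 - 75 - 18
Step 4: silt = 7%

7


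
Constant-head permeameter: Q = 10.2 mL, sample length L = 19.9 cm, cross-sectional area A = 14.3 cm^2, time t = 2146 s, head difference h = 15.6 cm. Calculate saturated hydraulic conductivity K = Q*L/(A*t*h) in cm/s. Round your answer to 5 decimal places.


Step 1: K = Q * L / (A * t * h)
Step 2: Numerator = 10.2 * 19.9 = 202.98
Step 3: Denominator = 14.3 * 2146 * 15.6 = 478729.68
Step 4: K = 202.98 / 478729.68 = 0.00042 cm/s

0.00042


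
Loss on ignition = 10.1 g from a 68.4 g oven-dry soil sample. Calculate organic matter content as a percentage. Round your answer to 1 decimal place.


Step 1: OM% = 100 * LOI / sample mass
Step 2: OM = 100 * 10.1 / 68.4
Step 3: OM = 14.8%

14.8


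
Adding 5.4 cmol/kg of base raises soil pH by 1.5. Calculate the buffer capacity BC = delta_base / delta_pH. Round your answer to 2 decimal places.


Step 1: BC = change in base / change in pH
Step 2: BC = 5.4 / 1.5
Step 3: BC = 3.6 cmol/(kg*pH unit)

3.6


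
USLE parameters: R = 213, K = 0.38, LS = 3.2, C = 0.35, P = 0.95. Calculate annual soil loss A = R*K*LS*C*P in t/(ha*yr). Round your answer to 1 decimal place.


Step 1: A = R * K * LS * C * P
Step 2: R * K = 213 * 0.38 = 80.94
Step 3: (R*K) * LS = 80.94 * 3.2 = 259.008
Step 4: * C * P = 259.008 * 0.35 * 0.95 = 86.1
Step 5: A = 86.1 t/(ha*yr)

86.1


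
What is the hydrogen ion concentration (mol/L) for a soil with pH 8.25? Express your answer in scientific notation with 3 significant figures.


Step 1: [H+] = 10^(-pH)
Step 2: [H+] = 10^(-8.25)
Step 3: [H+] = 5.62e-09 mol/L

5.62e-09


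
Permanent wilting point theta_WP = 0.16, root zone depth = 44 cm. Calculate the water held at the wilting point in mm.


Step 1: Water (mm) = theta_WP * depth * 10
Step 2: Water = 0.16 * 44 * 10
Step 3: Water = 70.4 mm

70.4


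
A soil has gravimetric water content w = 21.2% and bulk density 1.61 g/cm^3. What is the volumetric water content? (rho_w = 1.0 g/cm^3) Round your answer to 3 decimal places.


Step 1: theta = (w / 100) * BD / rho_w
Step 2: theta = (21.2 / 100) * 1.61 / 1.0
Step 3: theta = 0.212 * 1.61
Step 4: theta = 0.341

0.341


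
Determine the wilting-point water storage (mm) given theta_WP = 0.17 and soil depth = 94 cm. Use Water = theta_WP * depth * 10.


Step 1: Water (mm) = theta_WP * depth * 10
Step 2: Water = 0.17 * 94 * 10
Step 3: Water = 159.8 mm

159.8


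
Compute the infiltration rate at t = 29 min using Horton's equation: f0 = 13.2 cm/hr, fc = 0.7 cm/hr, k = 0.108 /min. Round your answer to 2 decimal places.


Step 1: f = fc + (f0 - fc) * exp(-k * t)
Step 2: exp(-0.108 * 29) = 0.04363
Step 3: f = 0.7 + (13.2 - 0.7) * 0.04363
Step 4: f = 0.7 + 12.5 * 0.04363
Step 5: f = 1.25 cm/hr

1.25


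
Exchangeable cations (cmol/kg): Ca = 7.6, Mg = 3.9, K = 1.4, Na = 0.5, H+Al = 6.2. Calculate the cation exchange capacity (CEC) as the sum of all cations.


Step 1: CEC = Ca + Mg + K + Na + (H+Al)
Step 2: CEC = 7.6 + 3.9 + 1.4 + 0.5 + 6.2
Step 3: CEC = 19.6 cmol/kg

19.6


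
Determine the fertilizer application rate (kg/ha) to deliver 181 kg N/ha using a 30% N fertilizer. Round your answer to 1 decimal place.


Step 1: Fertilizer rate = target N / (N content / 100)
Step 2: Rate = 181 / (30 / 100)
Step 3: Rate = 181 / 0.3
Step 4: Rate = 603.3 kg/ha

603.3


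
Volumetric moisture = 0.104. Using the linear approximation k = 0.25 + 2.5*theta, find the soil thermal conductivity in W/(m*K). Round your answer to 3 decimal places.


Step 1: k = 0.25 + 2.5 * theta
Step 2: k = 0.25 + 2.5 * 0.104
Step 3: k = 0.25 + 0.26
Step 4: k = 0.51 W/(m*K)

0.51


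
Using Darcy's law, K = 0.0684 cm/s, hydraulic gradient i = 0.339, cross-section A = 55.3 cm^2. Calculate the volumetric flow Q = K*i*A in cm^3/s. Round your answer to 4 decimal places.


Step 1: Apply Darcy's law: Q = K * i * A
Step 2: Q = 0.0684 * 0.339 * 55.3
Step 3: Q = 1.2823 cm^3/s

1.2823


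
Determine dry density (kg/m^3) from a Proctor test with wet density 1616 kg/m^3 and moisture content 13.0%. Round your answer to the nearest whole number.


Step 1: Dry density = wet density / (1 + w/100)
Step 2: Dry density = 1616 / (1 + 13.0/100)
Step 3: Dry density = 1616 / 1.13
Step 4: Dry density = 1430 kg/m^3

1430


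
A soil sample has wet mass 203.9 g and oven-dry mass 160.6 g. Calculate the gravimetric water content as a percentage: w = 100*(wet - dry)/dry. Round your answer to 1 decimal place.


Step 1: Water mass = wet - dry = 203.9 - 160.6 = 43.3 g
Step 2: w = 100 * water mass / dry mass
Step 3: w = 100 * 43.3 / 160.6 = 27.0%

27.0


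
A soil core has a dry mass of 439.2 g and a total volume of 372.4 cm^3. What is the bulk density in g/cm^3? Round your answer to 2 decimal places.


Step 1: Identify the formula: BD = dry mass / volume
Step 2: Substitute values: BD = 439.2 / 372.4
Step 3: BD = 1.18 g/cm^3

1.18


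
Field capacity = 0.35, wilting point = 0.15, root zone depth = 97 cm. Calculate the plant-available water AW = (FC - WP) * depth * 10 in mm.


Step 1: Available water = (FC - WP) * depth * 10
Step 2: AW = (0.35 - 0.15) * 97 * 10
Step 3: AW = 0.2 * 97 * 10
Step 4: AW = 194.0 mm

194.0


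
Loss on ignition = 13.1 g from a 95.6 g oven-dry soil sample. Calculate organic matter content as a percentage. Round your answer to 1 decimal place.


Step 1: OM% = 100 * LOI / sample mass
Step 2: OM = 100 * 13.1 / 95.6
Step 3: OM = 13.7%

13.7


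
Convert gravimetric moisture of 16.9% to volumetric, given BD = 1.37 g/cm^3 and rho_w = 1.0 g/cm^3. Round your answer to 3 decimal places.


Step 1: theta = (w / 100) * BD / rho_w
Step 2: theta = (16.9 / 100) * 1.37 / 1.0
Step 3: theta = 0.169 * 1.37
Step 4: theta = 0.232

0.232


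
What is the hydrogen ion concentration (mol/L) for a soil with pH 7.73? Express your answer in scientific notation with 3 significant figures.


Step 1: [H+] = 10^(-pH)
Step 2: [H+] = 10^(-7.73)
Step 3: [H+] = 1.86e-08 mol/L

1.86e-08


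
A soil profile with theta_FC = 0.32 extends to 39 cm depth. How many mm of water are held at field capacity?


Step 1: Water (mm) = theta_FC * depth (cm) * 10
Step 2: Water = 0.32 * 39 * 10
Step 3: Water = 124.8 mm

124.8


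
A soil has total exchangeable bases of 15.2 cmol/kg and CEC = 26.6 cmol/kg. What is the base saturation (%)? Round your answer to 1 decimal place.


Step 1: BS = 100 * (sum of bases) / CEC
Step 2: BS = 100 * 15.2 / 26.6
Step 3: BS = 57.1%

57.1


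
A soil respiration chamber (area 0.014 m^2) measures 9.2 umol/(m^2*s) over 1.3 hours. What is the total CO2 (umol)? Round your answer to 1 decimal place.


Step 1: Convert time to seconds: 1.3 hr * 3600 = 4680.0 s
Step 2: Total = flux * area * time_s
Step 3: Total = 9.2 * 0.014 * 4680.0
Step 4: Total = 602.8 umol

602.8


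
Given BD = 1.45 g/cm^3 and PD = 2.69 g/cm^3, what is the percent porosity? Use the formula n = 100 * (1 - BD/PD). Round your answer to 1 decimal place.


Step 1: Formula: n = 100 * (1 - BD / PD)
Step 2: n = 100 * (1 - 1.45 / 2.69)
Step 3: n = 100 * (1 - 0.53903)
Step 4: n = 46.1%

46.1


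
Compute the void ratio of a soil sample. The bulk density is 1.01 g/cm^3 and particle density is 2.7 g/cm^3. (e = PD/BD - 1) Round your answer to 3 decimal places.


Step 1: e = PD / BD - 1
Step 2: e = 2.7 / 1.01 - 1
Step 3: e = 2.67327 - 1
Step 4: e = 1.673

1.673


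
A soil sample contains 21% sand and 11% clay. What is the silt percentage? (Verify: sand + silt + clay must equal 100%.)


Step 1: sand + silt + clay = 100%
Step 2: silt = 100 - sand - clay
Step 3: silt = 100 - 21 - 11
Step 4: silt = 68%

68


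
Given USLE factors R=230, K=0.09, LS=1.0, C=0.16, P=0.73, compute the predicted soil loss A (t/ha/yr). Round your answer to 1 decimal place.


Step 1: A = R * K * LS * C * P
Step 2: R * K = 230 * 0.09 = 20.7
Step 3: (R*K) * LS = 20.7 * 1.0 = 20.7
Step 4: * C * P = 20.7 * 0.16 * 0.73 = 2.4
Step 5: A = 2.4 t/(ha*yr)

2.4


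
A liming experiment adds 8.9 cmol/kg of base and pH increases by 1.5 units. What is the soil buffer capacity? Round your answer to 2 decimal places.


Step 1: BC = change in base / change in pH
Step 2: BC = 8.9 / 1.5
Step 3: BC = 5.93 cmol/(kg*pH unit)

5.93


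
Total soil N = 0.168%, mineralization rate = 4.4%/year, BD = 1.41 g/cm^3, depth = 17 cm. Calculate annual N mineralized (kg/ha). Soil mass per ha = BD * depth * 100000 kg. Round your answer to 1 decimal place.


Step 1: Soil mass per ha = BD * depth * 100000 = 1.41 * 17 * 100000 = 2397000 kg
Step 2: Total N pool = soil mass * N%/100 = 2397000 * 0.168/100 = 4026.96 kg/ha
Step 3: N mineralized = N pool * rate%/100 = 4026.96 * 4.4/100 = 177.2 kg/ha/yr

177.2


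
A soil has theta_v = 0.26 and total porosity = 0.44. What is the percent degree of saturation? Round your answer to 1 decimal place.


Step 1: S = 100 * theta_v / n
Step 2: S = 100 * 0.26 / 0.44
Step 3: S = 59.1%

59.1


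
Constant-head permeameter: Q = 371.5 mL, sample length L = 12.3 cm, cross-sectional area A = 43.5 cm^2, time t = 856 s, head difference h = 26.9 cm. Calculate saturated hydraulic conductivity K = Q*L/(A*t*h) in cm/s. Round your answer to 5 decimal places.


Step 1: K = Q * L / (A * t * h)
Step 2: Numerator = 371.5 * 12.3 = 4569.45
Step 3: Denominator = 43.5 * 856 * 26.9 = 1001648.4
Step 4: K = 4569.45 / 1001648.4 = 0.00456 cm/s

0.00456


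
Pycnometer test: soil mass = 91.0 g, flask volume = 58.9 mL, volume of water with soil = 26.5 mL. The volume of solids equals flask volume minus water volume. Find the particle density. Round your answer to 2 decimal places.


Step 1: Volume of solids = flask volume - water volume with soil
Step 2: V_solids = 58.9 - 26.5 = 32.4 mL
Step 3: Particle density = mass / V_solids = 91.0 / 32.4 = 2.81 g/cm^3

2.81


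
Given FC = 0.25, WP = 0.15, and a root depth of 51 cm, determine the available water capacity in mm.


Step 1: Available water = (FC - WP) * depth * 10
Step 2: AW = (0.25 - 0.15) * 51 * 10
Step 3: AW = 0.1 * 51 * 10
Step 4: AW = 51.0 mm

51.0


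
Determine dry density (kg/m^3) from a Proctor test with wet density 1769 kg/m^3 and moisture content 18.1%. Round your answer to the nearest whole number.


Step 1: Dry density = wet density / (1 + w/100)
Step 2: Dry density = 1769 / (1 + 18.1/100)
Step 3: Dry density = 1769 / 1.181
Step 4: Dry density = 1498 kg/m^3

1498


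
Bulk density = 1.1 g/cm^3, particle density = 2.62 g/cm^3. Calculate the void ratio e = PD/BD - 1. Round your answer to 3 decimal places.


Step 1: e = PD / BD - 1
Step 2: e = 2.62 / 1.1 - 1
Step 3: e = 2.38182 - 1
Step 4: e = 1.382

1.382


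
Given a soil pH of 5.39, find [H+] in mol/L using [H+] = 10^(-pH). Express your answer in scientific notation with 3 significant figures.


Step 1: [H+] = 10^(-pH)
Step 2: [H+] = 10^(-5.39)
Step 3: [H+] = 4.07e-06 mol/L

4.07e-06


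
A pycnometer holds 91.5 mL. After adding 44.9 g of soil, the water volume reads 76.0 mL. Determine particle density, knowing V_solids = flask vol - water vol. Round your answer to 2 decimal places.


Step 1: Volume of solids = flask volume - water volume with soil
Step 2: V_solids = 91.5 - 76.0 = 15.5 mL
Step 3: Particle density = mass / V_solids = 44.9 / 15.5 = 2.9 g/cm^3

2.9


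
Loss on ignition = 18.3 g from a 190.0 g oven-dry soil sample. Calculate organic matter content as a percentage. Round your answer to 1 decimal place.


Step 1: OM% = 100 * LOI / sample mass
Step 2: OM = 100 * 18.3 / 190.0
Step 3: OM = 9.6%

9.6


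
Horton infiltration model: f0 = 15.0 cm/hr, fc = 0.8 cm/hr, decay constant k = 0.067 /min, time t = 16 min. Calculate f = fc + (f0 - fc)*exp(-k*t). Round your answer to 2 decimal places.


Step 1: f = fc + (f0 - fc) * exp(-k * t)
Step 2: exp(-0.067 * 16) = 0.342323
Step 3: f = 0.8 + (15.0 - 0.8) * 0.342323
Step 4: f = 0.8 + 14.2 * 0.342323
Step 5: f = 5.66 cm/hr

5.66


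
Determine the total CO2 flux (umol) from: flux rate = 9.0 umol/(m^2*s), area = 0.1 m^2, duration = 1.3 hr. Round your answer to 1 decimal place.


Step 1: Convert time to seconds: 1.3 hr * 3600 = 4680.0 s
Step 2: Total = flux * area * time_s
Step 3: Total = 9.0 * 0.1 * 4680.0
Step 4: Total = 4212.0 umol

4212.0


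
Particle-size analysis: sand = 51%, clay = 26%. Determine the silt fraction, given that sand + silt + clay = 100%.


Step 1: sand + silt + clay = 100%
Step 2: silt = 100 - sand - clay
Step 3: silt = 100 - 51 - 26
Step 4: silt = 23%

23


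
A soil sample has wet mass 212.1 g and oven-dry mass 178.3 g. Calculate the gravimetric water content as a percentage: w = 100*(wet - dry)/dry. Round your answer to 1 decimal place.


Step 1: Water mass = wet - dry = 212.1 - 178.3 = 33.8 g
Step 2: w = 100 * water mass / dry mass
Step 3: w = 100 * 33.8 / 178.3 = 19.0%

19.0


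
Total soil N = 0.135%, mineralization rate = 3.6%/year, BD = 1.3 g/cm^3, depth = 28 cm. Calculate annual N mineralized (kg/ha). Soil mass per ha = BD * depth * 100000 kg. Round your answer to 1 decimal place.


Step 1: Soil mass per ha = BD * depth * 100000 = 1.3 * 28 * 100000 = 3640000 kg
Step 2: Total N pool = soil mass * N%/100 = 3640000 * 0.135/100 = 4914.0 kg/ha
Step 3: N mineralized = N pool * rate%/100 = 4914.0 * 3.6/100 = 176.9 kg/ha/yr

176.9


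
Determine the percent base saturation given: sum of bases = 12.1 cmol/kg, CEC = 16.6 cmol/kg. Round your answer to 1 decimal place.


Step 1: BS = 100 * (sum of bases) / CEC
Step 2: BS = 100 * 12.1 / 16.6
Step 3: BS = 72.9%

72.9


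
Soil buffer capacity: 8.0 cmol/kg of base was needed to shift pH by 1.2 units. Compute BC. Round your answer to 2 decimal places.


Step 1: BC = change in base / change in pH
Step 2: BC = 8.0 / 1.2
Step 3: BC = 6.67 cmol/(kg*pH unit)

6.67


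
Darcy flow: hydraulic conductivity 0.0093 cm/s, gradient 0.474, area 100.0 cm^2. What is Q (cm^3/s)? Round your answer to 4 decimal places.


Step 1: Apply Darcy's law: Q = K * i * A
Step 2: Q = 0.0093 * 0.474 * 100.0
Step 3: Q = 0.4408 cm^3/s

0.4408


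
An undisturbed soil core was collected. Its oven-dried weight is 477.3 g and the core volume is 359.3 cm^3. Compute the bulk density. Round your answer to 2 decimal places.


Step 1: Identify the formula: BD = dry mass / volume
Step 2: Substitute values: BD = 477.3 / 359.3
Step 3: BD = 1.33 g/cm^3

1.33


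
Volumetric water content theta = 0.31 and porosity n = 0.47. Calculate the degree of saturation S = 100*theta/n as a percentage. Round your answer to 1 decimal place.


Step 1: S = 100 * theta_v / n
Step 2: S = 100 * 0.31 / 0.47
Step 3: S = 66.0%

66.0


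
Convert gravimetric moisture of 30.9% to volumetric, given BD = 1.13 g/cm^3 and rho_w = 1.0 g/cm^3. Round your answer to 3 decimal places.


Step 1: theta = (w / 100) * BD / rho_w
Step 2: theta = (30.9 / 100) * 1.13 / 1.0
Step 3: theta = 0.309 * 1.13
Step 4: theta = 0.349

0.349


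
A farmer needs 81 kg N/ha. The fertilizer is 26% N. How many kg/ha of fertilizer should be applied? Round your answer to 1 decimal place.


Step 1: Fertilizer rate = target N / (N content / 100)
Step 2: Rate = 81 / (26 / 100)
Step 3: Rate = 81 / 0.26
Step 4: Rate = 311.5 kg/ha

311.5


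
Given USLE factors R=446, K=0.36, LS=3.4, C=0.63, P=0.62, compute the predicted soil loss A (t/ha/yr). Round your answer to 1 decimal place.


Step 1: A = R * K * LS * C * P
Step 2: R * K = 446 * 0.36 = 160.56
Step 3: (R*K) * LS = 160.56 * 3.4 = 545.904
Step 4: * C * P = 545.904 * 0.63 * 0.62 = 213.2
Step 5: A = 213.2 t/(ha*yr)

213.2
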